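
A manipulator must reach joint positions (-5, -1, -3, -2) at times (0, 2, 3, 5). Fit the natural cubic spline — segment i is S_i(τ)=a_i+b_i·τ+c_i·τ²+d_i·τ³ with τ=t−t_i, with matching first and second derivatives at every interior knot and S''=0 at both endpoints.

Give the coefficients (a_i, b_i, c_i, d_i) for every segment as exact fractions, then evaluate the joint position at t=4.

  seg 0: a=-5 b=123/35 c=0 d=-53/140
  seg 1: a=-1 b=-36/35 c=-159/70 d=13/10
  seg 2: a=-3 b=-117/70 c=57/35 d=-19/70
S(4) = -116/35

Δ: Δ0=2, Δ1=-2, Δ2=1/2
row 1: diag=6, rhs=-24; c'=1/6, d'=-4
row 2: denom=6−1·1/6=35/6; d'=(15−1·-4)/(35/6)=114/35
back: M2=114/35
back: M1=-4−1/6·114/35=-159/35
M: M0=0, M1=-159/35, M2=114/35, M3=0
seg 0: a=-5, c=M0/2=0, d=(M1−M0)/(6·2)=-53/140, b=Δ0−h0·(2M0+M1)/6=123/35
seg 1: a=-1, c=M1/2=-159/70, d=(M2−M1)/(6·1)=13/10, b=Δ1−h1·(2M1+M2)/6=-36/35
seg 2: a=-3, c=M2/2=57/35, d=(M3−M2)/(6·2)=-19/70, b=Δ2−h2·(2M2+M3)/6=-117/70
t_q=4 → seg 2, τ=1; S=-3+-117/70·τ+57/35·τ²+-19/70·τ³=-116/35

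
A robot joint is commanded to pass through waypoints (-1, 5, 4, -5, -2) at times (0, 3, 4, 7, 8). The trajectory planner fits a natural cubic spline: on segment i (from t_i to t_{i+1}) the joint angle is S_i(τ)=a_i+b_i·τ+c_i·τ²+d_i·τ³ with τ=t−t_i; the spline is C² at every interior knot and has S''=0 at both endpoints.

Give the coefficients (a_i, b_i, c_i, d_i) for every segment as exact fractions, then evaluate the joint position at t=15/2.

  seg 0: a=-1 b=419/144 c=0 d=-131/1296
  seg 1: a=5 b=13/72 c=-131/144 d=-13/48
  seg 2: a=4 b=-353/144 c=-31/18 d=665/1296
  seg 3: a=-5 b=77/72 c=139/48 d=-139/144
S(15/2) = -1483/384

Δ: Δ0=2, Δ1=-1, Δ2=-3, Δ3=3
row 1: diag=8, rhs=-18; c'=1/8, d'=-9/4
row 2: denom=8−1·1/8=63/8; d'=(-12−1·-9/4)/(63/8)=-26/21
row 3: denom=8−3·8/21=48/7; d'=(36−3·-26/21)/(48/7)=139/24
back: M3=139/24
back: M2=-26/21−8/21·139/24=-31/9
back: M1=-9/4−1/8·-31/9=-131/72
M: M0=0, M1=-131/72, M2=-31/9, M3=139/24, M4=0
seg 0: a=-1, c=M0/2=0, d=(M1−M0)/(6·3)=-131/1296, b=Δ0−h0·(2M0+M1)/6=419/144
seg 1: a=5, c=M1/2=-131/144, d=(M2−M1)/(6·1)=-13/48, b=Δ1−h1·(2M1+M2)/6=13/72
seg 2: a=4, c=M2/2=-31/18, d=(M3−M2)/(6·3)=665/1296, b=Δ2−h2·(2M2+M3)/6=-353/144
seg 3: a=-5, c=M3/2=139/48, d=(M4−M3)/(6·1)=-139/144, b=Δ3−h3·(2M3+M4)/6=77/72
t_q=15/2 → seg 3, τ=1/2; S=-5+77/72·τ+139/48·τ²+-139/144·τ³=-1483/384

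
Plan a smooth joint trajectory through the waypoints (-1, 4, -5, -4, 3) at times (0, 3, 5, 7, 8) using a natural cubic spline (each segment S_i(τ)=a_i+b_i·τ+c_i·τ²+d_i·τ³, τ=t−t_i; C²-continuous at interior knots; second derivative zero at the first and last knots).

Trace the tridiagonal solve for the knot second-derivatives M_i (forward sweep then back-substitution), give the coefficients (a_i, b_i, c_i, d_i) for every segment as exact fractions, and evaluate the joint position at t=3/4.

  seg 0: a=-1 b=1207/312 c=0 d=-229/936
  seg 1: a=4 b=-427/156 c=-229/104 d=103/156
  seg 2: a=-5 b=-565/156 c=183/104 d=47/312
  seg 3: a=-4 b=815/156 c=277/104 d=-277/312
S(3/4) = 11969/6656

Δ: Δ0=5/3, Δ1=-9/2, Δ2=1/2, Δ3=7
row 1: diag=10, rhs=-37; c'=1/5, d'=-37/10
row 2: denom=8−2·1/5=38/5; d'=(30−2·-37/10)/(38/5)=187/38
row 3: denom=6−2·5/19=104/19; d'=(39−2·187/38)/(104/19)=277/52
back: M3=277/52
back: M2=187/38−5/19·277/52=183/52
back: M1=-37/10−1/5·183/52=-229/52
M: M0=0, M1=-229/52, M2=183/52, M3=277/52, M4=0
seg 0: a=-1, c=M0/2=0, d=(M1−M0)/(6·3)=-229/936, b=Δ0−h0·(2M0+M1)/6=1207/312
seg 1: a=4, c=M1/2=-229/104, d=(M2−M1)/(6·2)=103/156, b=Δ1−h1·(2M1+M2)/6=-427/156
seg 2: a=-5, c=M2/2=183/104, d=(M3−M2)/(6·2)=47/312, b=Δ2−h2·(2M2+M3)/6=-565/156
seg 3: a=-4, c=M3/2=277/104, d=(M4−M3)/(6·1)=-277/312, b=Δ3−h3·(2M3+M4)/6=815/156
t_q=3/4 → seg 0, τ=3/4; S=-1+1207/312·τ+0·τ²+-229/936·τ³=11969/6656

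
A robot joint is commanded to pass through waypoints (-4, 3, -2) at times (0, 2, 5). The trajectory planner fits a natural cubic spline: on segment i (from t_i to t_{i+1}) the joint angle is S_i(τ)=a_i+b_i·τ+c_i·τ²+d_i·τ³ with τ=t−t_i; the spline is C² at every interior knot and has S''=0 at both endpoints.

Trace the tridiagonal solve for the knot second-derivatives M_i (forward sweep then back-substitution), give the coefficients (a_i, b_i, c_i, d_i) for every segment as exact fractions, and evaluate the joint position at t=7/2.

  seg 0: a=-4 b=68/15 c=0 d=-31/120
  seg 1: a=3 b=43/30 c=-31/20 d=31/180
S(7/2) = 359/160

Δ: Δ0=7/2, Δ1=-5/3
row 1: diag=10, rhs=-31; c'=3/10, d'=-31/10
back: M1=-31/10
M: M0=0, M1=-31/10, M2=0
seg 0: a=-4, c=M0/2=0, d=(M1−M0)/(6·2)=-31/120, b=Δ0−h0·(2M0+M1)/6=68/15
seg 1: a=3, c=M1/2=-31/20, d=(M2−M1)/(6·3)=31/180, b=Δ1−h1·(2M1+M2)/6=43/30
t_q=7/2 → seg 1, τ=3/2; S=3+43/30·τ+-31/20·τ²+31/180·τ³=359/160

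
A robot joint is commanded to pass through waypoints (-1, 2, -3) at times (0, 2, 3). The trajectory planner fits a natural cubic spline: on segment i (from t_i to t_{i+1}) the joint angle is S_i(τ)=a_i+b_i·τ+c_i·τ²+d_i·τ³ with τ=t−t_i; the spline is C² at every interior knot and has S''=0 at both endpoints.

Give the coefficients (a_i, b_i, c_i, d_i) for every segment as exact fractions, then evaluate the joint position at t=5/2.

Δ: Δ0=3/2, Δ1=-5
row 1: diag=6, rhs=-39; c'=1/6, d'=-13/2
back: M1=-13/2
M: M0=0, M1=-13/2, M2=0
seg 0: a=-1, c=M0/2=0, d=(M1−M0)/(6·2)=-13/24, b=Δ0−h0·(2M0+M1)/6=11/3
seg 1: a=2, c=M1/2=-13/4, d=(M2−M1)/(6·1)=13/12, b=Δ1−h1·(2M1+M2)/6=-17/6
t_q=5/2 → seg 1, τ=1/2; S=2+-17/6·τ+-13/4·τ²+13/12·τ³=-3/32

  seg 0: a=-1 b=11/3 c=0 d=-13/24
  seg 1: a=2 b=-17/6 c=-13/4 d=13/12
S(5/2) = -3/32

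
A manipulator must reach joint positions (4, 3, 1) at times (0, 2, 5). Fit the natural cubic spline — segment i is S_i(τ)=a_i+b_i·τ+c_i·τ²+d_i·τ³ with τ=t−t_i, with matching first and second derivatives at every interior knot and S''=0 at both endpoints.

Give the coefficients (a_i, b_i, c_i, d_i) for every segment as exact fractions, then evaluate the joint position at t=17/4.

Δ: Δ0=-1/2, Δ1=-2/3
row 1: diag=10, rhs=-1; c'=3/10, d'=-1/10
back: M1=-1/10
M: M0=0, M1=-1/10, M2=0
seg 0: a=4, c=M0/2=0, d=(M1−M0)/(6·2)=-1/120, b=Δ0−h0·(2M0+M1)/6=-7/15
seg 1: a=3, c=M1/2=-1/20, d=(M2−M1)/(6·3)=1/180, b=Δ1−h1·(2M1+M2)/6=-17/30
t_q=17/4 → seg 1, τ=9/4; S=3+-17/30·τ+-1/20·τ²+1/180·τ³=393/256

  seg 0: a=4 b=-7/15 c=0 d=-1/120
  seg 1: a=3 b=-17/30 c=-1/20 d=1/180
S(17/4) = 393/256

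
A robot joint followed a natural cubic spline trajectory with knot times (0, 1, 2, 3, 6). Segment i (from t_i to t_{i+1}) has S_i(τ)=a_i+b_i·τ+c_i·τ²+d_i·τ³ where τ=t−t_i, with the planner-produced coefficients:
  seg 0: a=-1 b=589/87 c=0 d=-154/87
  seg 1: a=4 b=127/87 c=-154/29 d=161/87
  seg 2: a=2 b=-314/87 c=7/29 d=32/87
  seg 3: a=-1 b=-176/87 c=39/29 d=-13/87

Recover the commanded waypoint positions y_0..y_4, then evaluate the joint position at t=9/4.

y_0=-1 y_1=4 y_2=2 y_3=-1 y_4=1
S(9/4) = 519/464

y_0 = S_0(0) = a_0 = -1
y_1 = S_1(0) = a_1 = 4
y_2 = S_2(0) = a_2 = 2
y_3 = S_3(0) = a_3 = -1
y_4 = S_3(3) = 1
t_q=9/4 is in segment 2 (τ=1/4); S_2(τ)=519/464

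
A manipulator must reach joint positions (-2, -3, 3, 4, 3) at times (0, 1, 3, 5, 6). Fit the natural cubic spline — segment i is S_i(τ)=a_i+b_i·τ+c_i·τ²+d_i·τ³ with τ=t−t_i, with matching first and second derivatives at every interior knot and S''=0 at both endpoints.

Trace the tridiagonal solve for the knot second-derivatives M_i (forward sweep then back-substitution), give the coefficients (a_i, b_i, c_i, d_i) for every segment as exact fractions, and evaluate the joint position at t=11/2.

  seg 0: a=-2 b=-11/6 c=0 d=5/6
  seg 1: a=-3 b=2/3 c=5/2 d=-2/3
  seg 2: a=3 b=8/3 c=-3/2 d=5/24
  seg 3: a=4 b=-5/6 c=-1/4 d=1/12
S(11/2) = 113/32

Δ: Δ0=-1, Δ1=3, Δ2=1/2, Δ3=-1
row 1: diag=6, rhs=24; c'=1/3, d'=4
row 2: denom=8−2·1/3=22/3; d'=(-15−2·4)/(22/3)=-69/22
row 3: denom=6−2·3/11=60/11; d'=(-9−2·-69/22)/(60/11)=-1/2
back: M3=-1/2
back: M2=-69/22−3/11·-1/2=-3
back: M1=4−1/3·-3=5
M: M0=0, M1=5, M2=-3, M3=-1/2, M4=0
seg 0: a=-2, c=M0/2=0, d=(M1−M0)/(6·1)=5/6, b=Δ0−h0·(2M0+M1)/6=-11/6
seg 1: a=-3, c=M1/2=5/2, d=(M2−M1)/(6·2)=-2/3, b=Δ1−h1·(2M1+M2)/6=2/3
seg 2: a=3, c=M2/2=-3/2, d=(M3−M2)/(6·2)=5/24, b=Δ2−h2·(2M2+M3)/6=8/3
seg 3: a=4, c=M3/2=-1/4, d=(M4−M3)/(6·1)=1/12, b=Δ3−h3·(2M3+M4)/6=-5/6
t_q=11/2 → seg 3, τ=1/2; S=4+-5/6·τ+-1/4·τ²+1/12·τ³=113/32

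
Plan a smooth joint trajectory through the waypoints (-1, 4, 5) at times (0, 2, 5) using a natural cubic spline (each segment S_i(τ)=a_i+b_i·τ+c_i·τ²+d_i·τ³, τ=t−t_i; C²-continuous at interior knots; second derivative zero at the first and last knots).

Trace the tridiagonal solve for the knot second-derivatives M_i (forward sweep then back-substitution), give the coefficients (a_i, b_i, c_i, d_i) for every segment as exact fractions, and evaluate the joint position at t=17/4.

  seg 0: a=-1 b=44/15 c=0 d=-13/120
  seg 1: a=4 b=49/30 c=-13/20 d=13/180
S(17/4) = 1333/256

Δ: Δ0=5/2, Δ1=1/3
row 1: diag=10, rhs=-13; c'=3/10, d'=-13/10
back: M1=-13/10
M: M0=0, M1=-13/10, M2=0
seg 0: a=-1, c=M0/2=0, d=(M1−M0)/(6·2)=-13/120, b=Δ0−h0·(2M0+M1)/6=44/15
seg 1: a=4, c=M1/2=-13/20, d=(M2−M1)/(6·3)=13/180, b=Δ1−h1·(2M1+M2)/6=49/30
t_q=17/4 → seg 1, τ=9/4; S=4+49/30·τ+-13/20·τ²+13/180·τ³=1333/256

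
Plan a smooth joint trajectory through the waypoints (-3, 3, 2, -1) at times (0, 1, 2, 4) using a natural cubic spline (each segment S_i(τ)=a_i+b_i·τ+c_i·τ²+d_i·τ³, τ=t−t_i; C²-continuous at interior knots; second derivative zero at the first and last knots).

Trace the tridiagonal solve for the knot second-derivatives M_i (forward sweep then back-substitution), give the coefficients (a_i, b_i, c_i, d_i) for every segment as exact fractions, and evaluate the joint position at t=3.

Δ: Δ0=6, Δ1=-1, Δ2=-3/2
row 1: diag=4, rhs=-42; c'=1/4, d'=-21/2
row 2: denom=6−1·1/4=23/4; d'=(-3−1·-21/2)/(23/4)=30/23
back: M2=30/23
back: M1=-21/2−1/4·30/23=-249/23
M: M0=0, M1=-249/23, M2=30/23, M3=0
seg 0: a=-3, c=M0/2=0, d=(M1−M0)/(6·1)=-83/46, b=Δ0−h0·(2M0+M1)/6=359/46
seg 1: a=3, c=M1/2=-249/46, d=(M2−M1)/(6·1)=93/46, b=Δ1−h1·(2M1+M2)/6=55/23
seg 2: a=2, c=M2/2=15/23, d=(M3−M2)/(6·2)=-5/46, b=Δ2−h2·(2M2+M3)/6=-109/46
t_q=3 → seg 2, τ=1; S=2+-109/46·τ+15/23·τ²+-5/46·τ³=4/23

  seg 0: a=-3 b=359/46 c=0 d=-83/46
  seg 1: a=3 b=55/23 c=-249/46 d=93/46
  seg 2: a=2 b=-109/46 c=15/23 d=-5/46
S(3) = 4/23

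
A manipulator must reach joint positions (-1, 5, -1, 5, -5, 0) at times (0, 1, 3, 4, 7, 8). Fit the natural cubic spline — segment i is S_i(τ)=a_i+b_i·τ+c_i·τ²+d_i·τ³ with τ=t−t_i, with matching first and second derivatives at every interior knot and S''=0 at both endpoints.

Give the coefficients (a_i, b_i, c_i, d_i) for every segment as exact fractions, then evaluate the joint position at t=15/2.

Δ: Δ0=6, Δ1=-3, Δ2=6, Δ3=-10/3, Δ4=5
row 1: diag=6, rhs=-54; c'=1/3, d'=-9
row 2: denom=6−2·1/3=16/3; d'=(54−2·-9)/(16/3)=27/2
row 3: denom=8−1·3/16=125/16; d'=(-56−1·27/2)/(125/16)=-1112/125
row 4: denom=8−3·48/125=856/125; d'=(50−3·-1112/125)/(856/125)=4793/428
back: M4=4793/428
back: M3=-1112/125−48/125·4793/428=-1412/107
back: M2=27/2−3/16·-1412/107=6837/428
back: M1=-9−1/3·6837/428=-6131/428
M: M0=0, M1=-6131/428, M2=6837/428, M3=-1412/107, M4=4793/428, M5=0
seg 0: a=-1, c=M0/2=0, d=(M1−M0)/(6·1)=-6131/2568, b=Δ0−h0·(2M0+M1)/6=21539/2568
seg 1: a=5, c=M1/2=-6131/856, d=(M2−M1)/(6·2)=1621/642, b=Δ1−h1·(2M1+M2)/6=1573/1284
seg 2: a=-1, c=M2/2=6837/856, d=(M3−M2)/(6·1)=-12485/2568, b=Δ2−h2·(2M2+M3)/6=3691/1284
seg 3: a=5, c=M3/2=-706/107, d=(M4−M3)/(6·3)=10441/7704, b=Δ3−h3·(2M3+M4)/6=10949/2568
seg 4: a=-5, c=M4/2=4793/856, d=(M5−M4)/(6·1)=-4793/2568, b=Δ4−h4·(2M4+M5)/6=1627/1284
t_q=15/2 → seg 4, τ=1/2; S=-5+1627/1284·τ+4793/856·τ²+-4793/2568·τ³=-21913/6848

  seg 0: a=-1 b=21539/2568 c=0 d=-6131/2568
  seg 1: a=5 b=1573/1284 c=-6131/856 d=1621/642
  seg 2: a=-1 b=3691/1284 c=6837/856 d=-12485/2568
  seg 3: a=5 b=10949/2568 c=-706/107 d=10441/7704
  seg 4: a=-5 b=1627/1284 c=4793/856 d=-4793/2568
S(15/2) = -21913/6848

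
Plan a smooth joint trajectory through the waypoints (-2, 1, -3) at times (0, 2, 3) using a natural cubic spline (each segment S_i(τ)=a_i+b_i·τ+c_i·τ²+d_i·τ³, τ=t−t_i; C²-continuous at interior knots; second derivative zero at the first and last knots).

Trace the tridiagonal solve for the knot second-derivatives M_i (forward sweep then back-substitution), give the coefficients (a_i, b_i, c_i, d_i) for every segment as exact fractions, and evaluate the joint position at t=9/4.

Δ: Δ0=3/2, Δ1=-4
row 1: diag=6, rhs=-33; c'=1/6, d'=-11/2
back: M1=-11/2
M: M0=0, M1=-11/2, M2=0
seg 0: a=-2, c=M0/2=0, d=(M1−M0)/(6·2)=-11/24, b=Δ0−h0·(2M0+M1)/6=10/3
seg 1: a=1, c=M1/2=-11/4, d=(M2−M1)/(6·1)=11/12, b=Δ1−h1·(2M1+M2)/6=-13/6
t_q=9/4 → seg 1, τ=1/4; S=1+-13/6·τ+-11/4·τ²+11/12·τ³=77/256

  seg 0: a=-2 b=10/3 c=0 d=-11/24
  seg 1: a=1 b=-13/6 c=-11/4 d=11/12
S(9/4) = 77/256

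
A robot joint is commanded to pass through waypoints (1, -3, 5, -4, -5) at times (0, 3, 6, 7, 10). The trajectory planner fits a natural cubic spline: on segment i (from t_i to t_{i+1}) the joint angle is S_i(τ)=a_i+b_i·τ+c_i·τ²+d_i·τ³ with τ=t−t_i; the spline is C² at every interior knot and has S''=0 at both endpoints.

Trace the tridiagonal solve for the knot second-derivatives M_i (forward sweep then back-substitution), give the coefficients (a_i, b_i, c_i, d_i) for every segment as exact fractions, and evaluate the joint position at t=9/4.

  seg 0: a=1 b=-431/114 c=0 d=31/114
  seg 1: a=-3 b=203/57 c=93/38 d=-313/342
  seg 2: a=5 b=-737/114 c=-110/19 d=371/114
  seg 3: a=-4 b=-472/57 c=151/38 d=-151/342
S(9/4) = -10723/2432

Δ: Δ0=-4/3, Δ1=8/3, Δ2=-9, Δ3=-1/3
row 1: diag=12, rhs=24; c'=1/4, d'=2
row 2: denom=8−3·1/4=29/4; d'=(-70−3·2)/(29/4)=-304/29
row 3: denom=8−1·4/29=228/29; d'=(52−1·-304/29)/(228/29)=151/19
back: M3=151/19
back: M2=-304/29−4/29·151/19=-220/19
back: M1=2−1/4·-220/19=93/19
M: M0=0, M1=93/19, M2=-220/19, M3=151/19, M4=0
seg 0: a=1, c=M0/2=0, d=(M1−M0)/(6·3)=31/114, b=Δ0−h0·(2M0+M1)/6=-431/114
seg 1: a=-3, c=M1/2=93/38, d=(M2−M1)/(6·3)=-313/342, b=Δ1−h1·(2M1+M2)/6=203/57
seg 2: a=5, c=M2/2=-110/19, d=(M3−M2)/(6·1)=371/114, b=Δ2−h2·(2M2+M3)/6=-737/114
seg 3: a=-4, c=M3/2=151/38, d=(M4−M3)/(6·3)=-151/342, b=Δ3−h3·(2M3+M4)/6=-472/57
t_q=9/4 → seg 0, τ=9/4; S=1+-431/114·τ+0·τ²+31/114·τ³=-10723/2432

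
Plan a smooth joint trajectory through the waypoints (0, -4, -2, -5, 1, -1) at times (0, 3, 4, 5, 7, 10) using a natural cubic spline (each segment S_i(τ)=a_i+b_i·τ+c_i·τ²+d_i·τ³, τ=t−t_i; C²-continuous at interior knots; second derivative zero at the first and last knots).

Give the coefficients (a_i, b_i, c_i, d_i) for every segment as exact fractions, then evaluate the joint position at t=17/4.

Δ: Δ0=-4/3, Δ1=2, Δ2=-3, Δ3=3, Δ4=-2/3
row 1: diag=8, rhs=20; c'=1/8, d'=5/2
row 2: denom=4−1·1/8=31/8; d'=(-30−1·5/2)/(31/8)=-260/31
row 3: denom=6−1·8/31=178/31; d'=(36−1·-260/31)/(178/31)=688/89
row 4: denom=10−2·31/89=828/89; d'=(-22−2·688/89)/(828/89)=-1667/414
back: M4=-1667/414
back: M3=688/89−31/89·-1667/414=3781/414
back: M2=-260/31−8/31·3781/414=-2224/207
back: M1=5/2−1/8·-2224/207=1591/414
M: M0=0, M1=1591/414, M2=-2224/207, M3=3781/414, M4=-1667/414, M5=0
seg 0: a=0, c=M0/2=0, d=(M1−M0)/(6·3)=1591/7452, b=Δ0−h0·(2M0+M1)/6=-2695/828
seg 1: a=-4, c=M1/2=1591/828, d=(M2−M1)/(6·1)=-671/276, b=Δ1−h1·(2M1+M2)/6=1039/414
seg 2: a=-2, c=M2/2=-1112/207, d=(M3−M2)/(6·1)=2743/828, b=Δ2−h2·(2M2+M3)/6=-779/828
seg 3: a=-5, c=M3/2=3781/828, d=(M4−M3)/(6·2)=-227/207, b=Δ3−h3·(2M3+M4)/6=-241/138
seg 4: a=1, c=M4/2=-1667/828, d=(M5−M4)/(6·3)=1667/7452, b=Δ4−h4·(2M4+M5)/6=1391/414
t_q=17/4 → seg 2, τ=1/4; S=-2+-779/828·τ+-1112/207·τ²+2743/828·τ³=-14833/5888

  seg 0: a=0 b=-2695/828 c=0 d=1591/7452
  seg 1: a=-4 b=1039/414 c=1591/828 d=-671/276
  seg 2: a=-2 b=-779/828 c=-1112/207 d=2743/828
  seg 3: a=-5 b=-241/138 c=3781/828 d=-227/207
  seg 4: a=1 b=1391/414 c=-1667/828 d=1667/7452
S(17/4) = -14833/5888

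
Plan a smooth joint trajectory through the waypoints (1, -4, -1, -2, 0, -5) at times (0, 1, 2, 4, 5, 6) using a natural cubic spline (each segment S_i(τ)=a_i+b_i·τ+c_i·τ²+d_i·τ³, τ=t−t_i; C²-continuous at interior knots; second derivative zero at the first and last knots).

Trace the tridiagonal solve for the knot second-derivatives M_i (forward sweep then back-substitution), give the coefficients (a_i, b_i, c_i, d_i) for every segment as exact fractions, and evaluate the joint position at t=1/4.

Δ: Δ0=-5, Δ1=3, Δ2=-1/2, Δ3=2, Δ4=-5
row 1: diag=4, rhs=48; c'=1/4, d'=12
row 2: denom=6−1·1/4=23/4; d'=(-21−1·12)/(23/4)=-132/23
row 3: denom=6−2·8/23=122/23; d'=(15−2·-132/23)/(122/23)=609/122
row 4: denom=4−1·23/122=465/122; d'=(-42−1·609/122)/(465/122)=-1911/155
back: M4=-1911/155
back: M3=609/122−23/122·-1911/155=1134/155
back: M2=-132/23−8/23·1134/155=-1284/155
back: M1=12−1/4·-1284/155=2181/155
M: M0=0, M1=2181/155, M2=-1284/155, M3=1134/155, M4=-1911/155, M5=0
seg 0: a=1, c=M0/2=0, d=(M1−M0)/(6·1)=727/310, b=Δ0−h0·(2M0+M1)/6=-2277/310
seg 1: a=-4, c=M1/2=2181/310, d=(M2−M1)/(6·1)=-231/62, b=Δ1−h1·(2M1+M2)/6=-48/155
seg 2: a=-1, c=M2/2=-642/155, d=(M3−M2)/(6·2)=13/10, b=Δ2−h2·(2M2+M3)/6=801/310
seg 3: a=-2, c=M3/2=567/155, d=(M4−M3)/(6·1)=-203/62, b=Δ3−h3·(2M3+M4)/6=501/310
seg 4: a=0, c=M4/2=-1911/310, d=(M5−M4)/(6·1)=637/310, b=Δ4−h4·(2M4+M5)/6=-138/155
t_q=1/4 → seg 0, τ=1/4; S=1+-2277/310·τ+0·τ²+727/310·τ³=-3173/3968

  seg 0: a=1 b=-2277/310 c=0 d=727/310
  seg 1: a=-4 b=-48/155 c=2181/310 d=-231/62
  seg 2: a=-1 b=801/310 c=-642/155 d=13/10
  seg 3: a=-2 b=501/310 c=567/155 d=-203/62
  seg 4: a=0 b=-138/155 c=-1911/310 d=637/310
S(1/4) = -3173/3968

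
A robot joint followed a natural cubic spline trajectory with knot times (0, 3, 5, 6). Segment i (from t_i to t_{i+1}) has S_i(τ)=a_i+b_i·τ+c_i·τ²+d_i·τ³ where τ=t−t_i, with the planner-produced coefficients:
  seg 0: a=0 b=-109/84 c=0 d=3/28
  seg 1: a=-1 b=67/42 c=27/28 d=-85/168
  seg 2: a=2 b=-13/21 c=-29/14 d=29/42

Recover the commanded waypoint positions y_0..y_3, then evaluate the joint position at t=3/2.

y_0 = S_0(0) = a_0 = 0
y_1 = S_1(0) = a_1 = -1
y_2 = S_2(0) = a_2 = 2
y_3 = S_2(1) = 0
t_q=3/2 is in segment 0 (τ=3/2); S_0(τ)=-355/224

y_0=0 y_1=-1 y_2=2 y_3=0
S(3/2) = -355/224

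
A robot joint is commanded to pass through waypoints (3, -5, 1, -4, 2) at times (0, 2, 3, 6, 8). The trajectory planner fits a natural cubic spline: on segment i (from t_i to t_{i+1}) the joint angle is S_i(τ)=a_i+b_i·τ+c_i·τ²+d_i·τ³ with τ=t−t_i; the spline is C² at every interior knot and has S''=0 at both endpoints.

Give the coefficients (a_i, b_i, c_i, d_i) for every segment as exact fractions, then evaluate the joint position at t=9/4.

Δ: Δ0=-4, Δ1=6, Δ2=-5/3, Δ3=3
row 1: diag=6, rhs=60; c'=1/6, d'=10
row 2: denom=8−1·1/6=47/6; d'=(-46−1·10)/(47/6)=-336/47
row 3: denom=10−3·18/47=416/47; d'=(28−3·-336/47)/(416/47)=581/104
back: M3=581/104
back: M2=-336/47−18/47·581/104=-483/52
back: M1=10−1/6·-483/52=1201/104
M: M0=0, M1=1201/104, M2=-483/52, M3=581/104, M4=0
seg 0: a=3, c=M0/2=0, d=(M1−M0)/(6·2)=1201/1248, b=Δ0−h0·(2M0+M1)/6=-2449/312
seg 1: a=-5, c=M1/2=1201/208, d=(M2−M1)/(6·1)=-2167/624, b=Δ1−h1·(2M1+M2)/6=577/156
seg 2: a=1, c=M2/2=-483/104, d=(M3−M2)/(6·3)=119/144, b=Δ2−h2·(2M2+M3)/6=3013/624
seg 3: a=-4, c=M3/2=581/208, d=(M4−M3)/(6·2)=-581/1248, b=Δ3−h3·(2M3+M4)/6=-113/156
t_q=9/4 → seg 1, τ=1/4; S=-5+577/156·τ+1201/208·τ²+-2167/624·τ³=-50169/13312

  seg 0: a=3 b=-2449/312 c=0 d=1201/1248
  seg 1: a=-5 b=577/156 c=1201/208 d=-2167/624
  seg 2: a=1 b=3013/624 c=-483/104 d=119/144
  seg 3: a=-4 b=-113/156 c=581/208 d=-581/1248
S(9/4) = -50169/13312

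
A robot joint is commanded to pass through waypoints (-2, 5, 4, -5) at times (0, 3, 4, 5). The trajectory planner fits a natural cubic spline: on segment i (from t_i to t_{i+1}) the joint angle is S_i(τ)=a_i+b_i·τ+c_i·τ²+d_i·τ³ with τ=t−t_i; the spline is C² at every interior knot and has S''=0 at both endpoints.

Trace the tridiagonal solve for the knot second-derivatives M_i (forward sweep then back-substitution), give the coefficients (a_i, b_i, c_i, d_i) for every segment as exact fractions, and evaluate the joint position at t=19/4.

  seg 0: a=-2 b=265/93 c=0 d=-16/279
  seg 1: a=5 b=121/93 c=-16/31 d=-166/93
  seg 2: a=4 b=-473/93 c=-182/31 d=182/93
S(19/4) = -2273/992

Δ: Δ0=7/3, Δ1=-1, Δ2=-9
row 1: diag=8, rhs=-20; c'=1/8, d'=-5/2
row 2: denom=4−1·1/8=31/8; d'=(-48−1·-5/2)/(31/8)=-364/31
back: M2=-364/31
back: M1=-5/2−1/8·-364/31=-32/31
M: M0=0, M1=-32/31, M2=-364/31, M3=0
seg 0: a=-2, c=M0/2=0, d=(M1−M0)/(6·3)=-16/279, b=Δ0−h0·(2M0+M1)/6=265/93
seg 1: a=5, c=M1/2=-16/31, d=(M2−M1)/(6·1)=-166/93, b=Δ1−h1·(2M1+M2)/6=121/93
seg 2: a=4, c=M2/2=-182/31, d=(M3−M2)/(6·1)=182/93, b=Δ2−h2·(2M2+M3)/6=-473/93
t_q=19/4 → seg 2, τ=3/4; S=4+-473/93·τ+-182/31·τ²+182/93·τ³=-2273/992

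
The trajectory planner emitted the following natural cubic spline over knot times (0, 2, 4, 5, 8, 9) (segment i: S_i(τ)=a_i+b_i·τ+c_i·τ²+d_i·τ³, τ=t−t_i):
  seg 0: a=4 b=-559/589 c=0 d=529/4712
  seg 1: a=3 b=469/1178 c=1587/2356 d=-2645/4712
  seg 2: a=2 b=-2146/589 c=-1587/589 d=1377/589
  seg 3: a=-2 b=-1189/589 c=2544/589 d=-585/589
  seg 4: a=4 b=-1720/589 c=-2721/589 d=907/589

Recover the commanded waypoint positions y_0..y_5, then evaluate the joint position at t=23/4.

y_0 = S_0(0) = a_0 = 4
y_1 = S_1(0) = a_1 = 3
y_2 = S_2(0) = a_2 = 2
y_3 = S_3(0) = a_3 = -2
y_4 = S_4(0) = a_4 = 4
y_5 = S_4(1) = -2
t_q=23/4 is in segment 3 (τ=3/4); S_3(τ)=-56675/37696

y_0=4 y_1=3 y_2=2 y_3=-2 y_4=4 y_5=-2
S(23/4) = -56675/37696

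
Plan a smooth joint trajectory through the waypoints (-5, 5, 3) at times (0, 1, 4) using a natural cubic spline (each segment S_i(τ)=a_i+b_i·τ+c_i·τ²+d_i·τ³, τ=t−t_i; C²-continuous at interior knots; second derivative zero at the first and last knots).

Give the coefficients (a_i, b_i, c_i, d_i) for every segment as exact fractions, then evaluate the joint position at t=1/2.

  seg 0: a=-5 b=34/3 c=0 d=-4/3
  seg 1: a=5 b=22/3 c=-4 d=4/9
S(1/2) = 1/2

Δ: Δ0=10, Δ1=-2/3
row 1: diag=8, rhs=-64; c'=3/8, d'=-8
back: M1=-8
M: M0=0, M1=-8, M2=0
seg 0: a=-5, c=M0/2=0, d=(M1−M0)/(6·1)=-4/3, b=Δ0−h0·(2M0+M1)/6=34/3
seg 1: a=5, c=M1/2=-4, d=(M2−M1)/(6·3)=4/9, b=Δ1−h1·(2M1+M2)/6=22/3
t_q=1/2 → seg 0, τ=1/2; S=-5+34/3·τ+0·τ²+-4/3·τ³=1/2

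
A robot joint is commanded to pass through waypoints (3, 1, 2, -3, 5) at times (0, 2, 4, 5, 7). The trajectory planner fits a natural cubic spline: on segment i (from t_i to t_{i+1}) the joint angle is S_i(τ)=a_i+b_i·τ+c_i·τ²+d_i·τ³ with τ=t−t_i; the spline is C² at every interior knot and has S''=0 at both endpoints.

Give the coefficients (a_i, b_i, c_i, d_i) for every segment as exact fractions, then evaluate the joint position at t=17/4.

  seg 0: a=3 b=-529/256 c=0 d=273/1024
  seg 1: a=1 b=145/128 c=819/512 d=-981/1024
  seg 2: a=2 b=-1015/256 c=-531/128 d=797/256
  seg 3: a=-3 b=-187/64 c=1329/256 d=-443/512
S(17/4) = 13077/16384

Δ: Δ0=-1, Δ1=1/2, Δ2=-5, Δ3=4
row 1: diag=8, rhs=9; c'=1/4, d'=9/8
row 2: denom=6−2·1/4=11/2; d'=(-33−2·9/8)/(11/2)=-141/22
row 3: denom=6−1·2/11=64/11; d'=(54−1·-141/22)/(64/11)=1329/128
back: M3=1329/128
back: M2=-141/22−2/11·1329/128=-531/64
back: M1=9/8−1/4·-531/64=819/256
M: M0=0, M1=819/256, M2=-531/64, M3=1329/128, M4=0
seg 0: a=3, c=M0/2=0, d=(M1−M0)/(6·2)=273/1024, b=Δ0−h0·(2M0+M1)/6=-529/256
seg 1: a=1, c=M1/2=819/512, d=(M2−M1)/(6·2)=-981/1024, b=Δ1−h1·(2M1+M2)/6=145/128
seg 2: a=2, c=M2/2=-531/128, d=(M3−M2)/(6·1)=797/256, b=Δ2−h2·(2M2+M3)/6=-1015/256
seg 3: a=-3, c=M3/2=1329/256, d=(M4−M3)/(6·2)=-443/512, b=Δ3−h3·(2M3+M4)/6=-187/64
t_q=17/4 → seg 2, τ=1/4; S=2+-1015/256·τ+-531/128·τ²+797/256·τ³=13077/16384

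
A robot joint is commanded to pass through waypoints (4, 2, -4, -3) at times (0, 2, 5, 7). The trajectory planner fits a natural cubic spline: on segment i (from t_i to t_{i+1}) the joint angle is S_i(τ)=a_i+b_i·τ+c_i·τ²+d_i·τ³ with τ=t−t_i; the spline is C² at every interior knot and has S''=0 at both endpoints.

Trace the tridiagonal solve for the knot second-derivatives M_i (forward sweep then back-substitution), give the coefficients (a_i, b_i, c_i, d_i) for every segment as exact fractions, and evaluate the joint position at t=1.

Δ: Δ0=-1, Δ1=-2, Δ2=1/2
row 1: diag=10, rhs=-6; c'=3/10, d'=-3/5
row 2: denom=10−3·3/10=91/10; d'=(15−3·-3/5)/(91/10)=24/13
back: M2=24/13
back: M1=-3/5−3/10·24/13=-15/13
M: M0=0, M1=-15/13, M2=24/13, M3=0
seg 0: a=4, c=M0/2=0, d=(M1−M0)/(6·2)=-5/52, b=Δ0−h0·(2M0+M1)/6=-8/13
seg 1: a=2, c=M1/2=-15/26, d=(M2−M1)/(6·3)=1/6, b=Δ1−h1·(2M1+M2)/6=-23/13
seg 2: a=-4, c=M2/2=12/13, d=(M3−M2)/(6·2)=-2/13, b=Δ2−h2·(2M2+M3)/6=-19/26
t_q=1 → seg 0, τ=1; S=4+-8/13·τ+0·τ²+-5/52·τ³=171/52

  seg 0: a=4 b=-8/13 c=0 d=-5/52
  seg 1: a=2 b=-23/13 c=-15/26 d=1/6
  seg 2: a=-4 b=-19/26 c=12/13 d=-2/13
S(1) = 171/52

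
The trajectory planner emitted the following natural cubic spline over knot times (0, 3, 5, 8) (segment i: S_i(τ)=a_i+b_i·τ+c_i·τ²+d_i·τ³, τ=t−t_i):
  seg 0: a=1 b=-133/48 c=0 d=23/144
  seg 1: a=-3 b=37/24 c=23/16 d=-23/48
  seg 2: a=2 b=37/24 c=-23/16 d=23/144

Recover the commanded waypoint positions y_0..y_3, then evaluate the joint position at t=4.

y_0 = S_0(0) = a_0 = 1
y_1 = S_1(0) = a_1 = -3
y_2 = S_2(0) = a_2 = 2
y_3 = S_2(3) = -2
t_q=4 is in segment 1 (τ=1); S_1(τ)=-1/2

y_0=1 y_1=-3 y_2=2 y_3=-2
S(4) = -1/2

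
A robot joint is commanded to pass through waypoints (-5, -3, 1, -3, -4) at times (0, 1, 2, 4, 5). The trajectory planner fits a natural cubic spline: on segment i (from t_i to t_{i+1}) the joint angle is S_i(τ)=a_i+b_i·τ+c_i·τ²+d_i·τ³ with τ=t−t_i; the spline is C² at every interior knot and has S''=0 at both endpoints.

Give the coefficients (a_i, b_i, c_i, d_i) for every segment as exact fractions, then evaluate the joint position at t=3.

  seg 0: a=-5 b=71/61 c=0 d=51/61
  seg 1: a=-3 b=224/61 c=153/61 d=-133/61
  seg 2: a=1 b=131/61 c=-246/61 d=239/244
  seg 3: a=-3 b=-136/61 c=225/122 d=-75/122
S(3) = 23/244

Δ: Δ0=2, Δ1=4, Δ2=-2, Δ3=-1
row 1: diag=4, rhs=12; c'=1/4, d'=3
row 2: denom=6−1·1/4=23/4; d'=(-36−1·3)/(23/4)=-156/23
row 3: denom=6−2·8/23=122/23; d'=(6−2·-156/23)/(122/23)=225/61
back: M3=225/61
back: M2=-156/23−8/23·225/61=-492/61
back: M1=3−1/4·-492/61=306/61
M: M0=0, M1=306/61, M2=-492/61, M3=225/61, M4=0
seg 0: a=-5, c=M0/2=0, d=(M1−M0)/(6·1)=51/61, b=Δ0−h0·(2M0+M1)/6=71/61
seg 1: a=-3, c=M1/2=153/61, d=(M2−M1)/(6·1)=-133/61, b=Δ1−h1·(2M1+M2)/6=224/61
seg 2: a=1, c=M2/2=-246/61, d=(M3−M2)/(6·2)=239/244, b=Δ2−h2·(2M2+M3)/6=131/61
seg 3: a=-3, c=M3/2=225/122, d=(M4−M3)/(6·1)=-75/122, b=Δ3−h3·(2M3+M4)/6=-136/61
t_q=3 → seg 2, τ=1; S=1+131/61·τ+-246/61·τ²+239/244·τ³=23/244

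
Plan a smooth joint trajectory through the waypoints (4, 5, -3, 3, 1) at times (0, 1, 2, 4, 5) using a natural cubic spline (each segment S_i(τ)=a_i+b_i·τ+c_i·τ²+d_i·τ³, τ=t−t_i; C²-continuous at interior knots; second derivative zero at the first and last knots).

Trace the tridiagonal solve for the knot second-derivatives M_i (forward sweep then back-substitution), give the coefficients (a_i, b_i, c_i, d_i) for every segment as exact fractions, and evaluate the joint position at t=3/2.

Δ: Δ0=1, Δ1=-8, Δ2=3, Δ3=-2
row 1: diag=4, rhs=-54; c'=1/4, d'=-27/2
row 2: denom=6−1·1/4=23/4; d'=(66−1·-27/2)/(23/4)=318/23
row 3: denom=6−2·8/23=122/23; d'=(-30−2·318/23)/(122/23)=-663/61
back: M3=-663/61
back: M2=318/23−8/23·-663/61=1074/61
back: M1=-27/2−1/4·1074/61=-1092/61
M: M0=0, M1=-1092/61, M2=1074/61, M3=-663/61, M4=0
seg 0: a=4, c=M0/2=0, d=(M1−M0)/(6·1)=-182/61, b=Δ0−h0·(2M0+M1)/6=243/61
seg 1: a=5, c=M1/2=-546/61, d=(M2−M1)/(6·1)=361/61, b=Δ1−h1·(2M1+M2)/6=-303/61
seg 2: a=-3, c=M2/2=537/61, d=(M3−M2)/(6·2)=-579/244, b=Δ2−h2·(2M2+M3)/6=-312/61
seg 3: a=3, c=M3/2=-663/122, d=(M4−M3)/(6·1)=221/122, b=Δ3−h3·(2M3+M4)/6=99/61
t_q=3/2 → seg 1, τ=1/2; S=5+-303/61·τ+-546/61·τ²+361/61·τ³=497/488

  seg 0: a=4 b=243/61 c=0 d=-182/61
  seg 1: a=5 b=-303/61 c=-546/61 d=361/61
  seg 2: a=-3 b=-312/61 c=537/61 d=-579/244
  seg 3: a=3 b=99/61 c=-663/122 d=221/122
S(3/2) = 497/488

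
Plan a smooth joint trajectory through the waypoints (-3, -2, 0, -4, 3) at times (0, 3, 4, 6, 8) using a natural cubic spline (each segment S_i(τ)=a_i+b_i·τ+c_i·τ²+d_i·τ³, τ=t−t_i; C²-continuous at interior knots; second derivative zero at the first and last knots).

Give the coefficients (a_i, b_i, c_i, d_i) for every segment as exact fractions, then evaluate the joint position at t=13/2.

  seg 0: a=-3 b=-703/1032 c=0 d=349/3096
  seg 1: a=-2 b=1219/516 c=349/344 d=-1421/1032
  seg 2: a=0 b=269/1032 c=-134/43 d=4099/4128
  seg 3: a=-4 b=-149/516 c=1955/688 d=-1955/4128
S(13/2) = -38453/11008

Δ: Δ0=1/3, Δ1=2, Δ2=-2, Δ3=7/2
row 1: diag=8, rhs=10; c'=1/8, d'=5/4
row 2: denom=6−1·1/8=47/8; d'=(-24−1·5/4)/(47/8)=-202/47
row 3: denom=8−2·16/47=344/47; d'=(33−2·-202/47)/(344/47)=1955/344
back: M3=1955/344
back: M2=-202/47−16/47·1955/344=-268/43
back: M1=5/4−1/8·-268/43=349/172
M: M0=0, M1=349/172, M2=-268/43, M3=1955/344, M4=0
seg 0: a=-3, c=M0/2=0, d=(M1−M0)/(6·3)=349/3096, b=Δ0−h0·(2M0+M1)/6=-703/1032
seg 1: a=-2, c=M1/2=349/344, d=(M2−M1)/(6·1)=-1421/1032, b=Δ1−h1·(2M1+M2)/6=1219/516
seg 2: a=0, c=M2/2=-134/43, d=(M3−M2)/(6·2)=4099/4128, b=Δ2−h2·(2M2+M3)/6=269/1032
seg 3: a=-4, c=M3/2=1955/688, d=(M4−M3)/(6·2)=-1955/4128, b=Δ3−h3·(2M3+M4)/6=-149/516
t_q=13/2 → seg 3, τ=1/2; S=-4+-149/516·τ+1955/688·τ²+-1955/4128·τ³=-38453/11008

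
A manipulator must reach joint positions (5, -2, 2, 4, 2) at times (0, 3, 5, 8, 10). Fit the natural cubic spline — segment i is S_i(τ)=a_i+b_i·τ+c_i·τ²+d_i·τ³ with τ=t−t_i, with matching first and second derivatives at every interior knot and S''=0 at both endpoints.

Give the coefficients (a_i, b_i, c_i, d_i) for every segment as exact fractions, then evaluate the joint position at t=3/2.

  seg 0: a=5 b=-3263/870 c=0 d=137/870
  seg 1: a=-2 b=218/435 c=411/290 d=-581/1740
  seg 2: a=2 b=941/435 c=-17/29 d=38/1305
  seg 3: a=4 b=-247/435 c=-47/145 d=47/870
S(3/2) = -219/2320

Δ: Δ0=-7/3, Δ1=2, Δ2=2/3, Δ3=-1
row 1: diag=10, rhs=26; c'=1/5, d'=13/5
row 2: denom=10−2·1/5=48/5; d'=(-8−2·13/5)/(48/5)=-11/8
row 3: denom=10−3·5/16=145/16; d'=(-10−3·-11/8)/(145/16)=-94/145
back: M3=-94/145
back: M2=-11/8−5/16·-94/145=-34/29
back: M1=13/5−1/5·-34/29=411/145
M: M0=0, M1=411/145, M2=-34/29, M3=-94/145, M4=0
seg 0: a=5, c=M0/2=0, d=(M1−M0)/(6·3)=137/870, b=Δ0−h0·(2M0+M1)/6=-3263/870
seg 1: a=-2, c=M1/2=411/290, d=(M2−M1)/(6·2)=-581/1740, b=Δ1−h1·(2M1+M2)/6=218/435
seg 2: a=2, c=M2/2=-17/29, d=(M3−M2)/(6·3)=38/1305, b=Δ2−h2·(2M2+M3)/6=941/435
seg 3: a=4, c=M3/2=-47/145, d=(M4−M3)/(6·2)=47/870, b=Δ3−h3·(2M3+M4)/6=-247/435
t_q=3/2 → seg 0, τ=3/2; S=5+-3263/870·τ+0·τ²+137/870·τ³=-219/2320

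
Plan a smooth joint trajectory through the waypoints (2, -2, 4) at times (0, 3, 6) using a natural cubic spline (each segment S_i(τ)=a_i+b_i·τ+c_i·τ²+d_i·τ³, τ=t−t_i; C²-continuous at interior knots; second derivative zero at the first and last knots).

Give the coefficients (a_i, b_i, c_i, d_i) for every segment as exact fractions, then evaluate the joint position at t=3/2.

  seg 0: a=2 b=-13/6 c=0 d=5/54
  seg 1: a=-2 b=1/3 c=5/6 d=-5/54
S(3/2) = -15/16

Δ: Δ0=-4/3, Δ1=2
row 1: diag=12, rhs=20; c'=1/4, d'=5/3
back: M1=5/3
M: M0=0, M1=5/3, M2=0
seg 0: a=2, c=M0/2=0, d=(M1−M0)/(6·3)=5/54, b=Δ0−h0·(2M0+M1)/6=-13/6
seg 1: a=-2, c=M1/2=5/6, d=(M2−M1)/(6·3)=-5/54, b=Δ1−h1·(2M1+M2)/6=1/3
t_q=3/2 → seg 0, τ=3/2; S=2+-13/6·τ+0·τ²+5/54·τ³=-15/16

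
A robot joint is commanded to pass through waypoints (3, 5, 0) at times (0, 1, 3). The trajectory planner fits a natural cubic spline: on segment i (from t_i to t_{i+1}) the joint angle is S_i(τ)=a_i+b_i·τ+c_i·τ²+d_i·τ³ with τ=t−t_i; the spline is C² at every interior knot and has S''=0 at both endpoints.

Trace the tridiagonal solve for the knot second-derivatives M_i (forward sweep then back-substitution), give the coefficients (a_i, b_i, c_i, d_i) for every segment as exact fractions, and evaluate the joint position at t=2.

Δ: Δ0=2, Δ1=-5/2
row 1: diag=6, rhs=-27; c'=1/3, d'=-9/2
back: M1=-9/2
M: M0=0, M1=-9/2, M2=0
seg 0: a=3, c=M0/2=0, d=(M1−M0)/(6·1)=-3/4, b=Δ0−h0·(2M0+M1)/6=11/4
seg 1: a=5, c=M1/2=-9/4, d=(M2−M1)/(6·2)=3/8, b=Δ1−h1·(2M1+M2)/6=1/2
t_q=2 → seg 1, τ=1; S=5+1/2·τ+-9/4·τ²+3/8·τ³=29/8

  seg 0: a=3 b=11/4 c=0 d=-3/4
  seg 1: a=5 b=1/2 c=-9/4 d=3/8
S(2) = 29/8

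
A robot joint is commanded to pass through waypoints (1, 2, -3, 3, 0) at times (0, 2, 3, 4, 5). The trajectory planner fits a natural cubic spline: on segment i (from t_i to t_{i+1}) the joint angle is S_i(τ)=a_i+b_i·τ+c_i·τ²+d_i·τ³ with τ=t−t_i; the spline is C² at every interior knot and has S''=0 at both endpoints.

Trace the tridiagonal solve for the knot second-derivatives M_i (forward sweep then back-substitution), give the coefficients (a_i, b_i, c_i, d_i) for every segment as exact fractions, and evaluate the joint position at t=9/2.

  seg 0: a=1 b=157/43 c=0 d=-271/344
  seg 1: a=2 b=-499/86 c=-813/172 d=951/172
  seg 2: a=-3 b=229/172 c=510/43 d=-1237/172
  seg 3: a=3 b=299/86 c=-1671/172 d=557/172
S(9/2) = 3735/1376

Δ: Δ0=1/2, Δ1=-5, Δ2=6, Δ3=-3
row 1: diag=6, rhs=-33; c'=1/6, d'=-11/2
row 2: denom=4−1·1/6=23/6; d'=(66−1·-11/2)/(23/6)=429/23
row 3: denom=4−1·6/23=86/23; d'=(-54−1·429/23)/(86/23)=-1671/86
back: M3=-1671/86
back: M2=429/23−6/23·-1671/86=1020/43
back: M1=-11/2−1/6·1020/43=-813/86
M: M0=0, M1=-813/86, M2=1020/43, M3=-1671/86, M4=0
seg 0: a=1, c=M0/2=0, d=(M1−M0)/(6·2)=-271/344, b=Δ0−h0·(2M0+M1)/6=157/43
seg 1: a=2, c=M1/2=-813/172, d=(M2−M1)/(6·1)=951/172, b=Δ1−h1·(2M1+M2)/6=-499/86
seg 2: a=-3, c=M2/2=510/43, d=(M3−M2)/(6·1)=-1237/172, b=Δ2−h2·(2M2+M3)/6=229/172
seg 3: a=3, c=M3/2=-1671/172, d=(M4−M3)/(6·1)=557/172, b=Δ3−h3·(2M3+M4)/6=299/86
t_q=9/2 → seg 3, τ=1/2; S=3+299/86·τ+-1671/172·τ²+557/172·τ³=3735/1376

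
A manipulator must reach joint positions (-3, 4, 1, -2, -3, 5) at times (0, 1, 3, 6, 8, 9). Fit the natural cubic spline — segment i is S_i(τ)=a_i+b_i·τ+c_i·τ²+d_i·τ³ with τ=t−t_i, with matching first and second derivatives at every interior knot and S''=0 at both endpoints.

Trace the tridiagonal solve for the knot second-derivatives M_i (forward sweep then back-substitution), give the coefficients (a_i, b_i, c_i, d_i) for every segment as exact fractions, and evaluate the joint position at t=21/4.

  seg 0: a=-3 b=24125/2812 c=0 d=-4441/2812
  seg 1: a=4 b=5401/1406 c=-13323/2812 d=5813/5624
  seg 2: a=1 b=-1903/703 c=1029/703 d=-17/57
  seg 3: a=-2 b=-1390/703 c=-858/703 d=5509/5624
  seg 4: a=-3 b=6883/1406 c=13095/2812 d=-4365/2812
S(21/4) = -48491/44992

Δ: Δ0=7, Δ1=-3/2, Δ2=-1, Δ3=-1/2, Δ4=8
row 1: diag=6, rhs=-51; c'=1/3, d'=-17/2
row 2: denom=10−2·1/3=28/3; d'=(3−2·-17/2)/(28/3)=15/7
row 3: denom=10−3·9/28=253/28; d'=(3−3·15/7)/(253/28)=-96/253
row 4: denom=6−2·56/253=1406/253; d'=(51−2·-96/253)/(1406/253)=13095/1406
back: M4=13095/1406
back: M3=-96/253−56/253·13095/1406=-1716/703
back: M2=15/7−9/28·-1716/703=2058/703
back: M1=-17/2−1/3·2058/703=-13323/1406
M: M0=0, M1=-13323/1406, M2=2058/703, M3=-1716/703, M4=13095/1406, M5=0
seg 0: a=-3, c=M0/2=0, d=(M1−M0)/(6·1)=-4441/2812, b=Δ0−h0·(2M0+M1)/6=24125/2812
seg 1: a=4, c=M1/2=-13323/2812, d=(M2−M1)/(6·2)=5813/5624, b=Δ1−h1·(2M1+M2)/6=5401/1406
seg 2: a=1, c=M2/2=1029/703, d=(M3−M2)/(6·3)=-17/57, b=Δ2−h2·(2M2+M3)/6=-1903/703
seg 3: a=-2, c=M3/2=-858/703, d=(M4−M3)/(6·2)=5509/5624, b=Δ3−h3·(2M3+M4)/6=-1390/703
seg 4: a=-3, c=M4/2=13095/2812, d=(M5−M4)/(6·1)=-4365/2812, b=Δ4−h4·(2M4+M5)/6=6883/1406
t_q=21/4 → seg 2, τ=9/4; S=1+-1903/703·τ+1029/703·τ²+-17/57·τ³=-48491/44992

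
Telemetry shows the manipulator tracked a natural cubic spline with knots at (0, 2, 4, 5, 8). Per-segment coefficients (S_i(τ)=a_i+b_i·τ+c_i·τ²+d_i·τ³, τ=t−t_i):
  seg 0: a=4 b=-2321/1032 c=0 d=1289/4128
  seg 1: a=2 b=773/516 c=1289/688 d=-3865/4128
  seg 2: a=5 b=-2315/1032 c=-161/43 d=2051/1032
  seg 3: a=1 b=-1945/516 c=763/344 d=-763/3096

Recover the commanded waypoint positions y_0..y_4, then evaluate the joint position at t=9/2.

y_0 = S_0(0) = a_0 = 4
y_1 = S_1(0) = a_1 = 2
y_2 = S_2(0) = a_2 = 5
y_3 = S_3(0) = a_3 = 1
y_4 = S_3(3) = 3
t_q=9/2 is in segment 2 (τ=1/2); S_2(τ)=8781/2752

y_0=4 y_1=2 y_2=5 y_3=1 y_4=3
S(9/2) = 8781/2752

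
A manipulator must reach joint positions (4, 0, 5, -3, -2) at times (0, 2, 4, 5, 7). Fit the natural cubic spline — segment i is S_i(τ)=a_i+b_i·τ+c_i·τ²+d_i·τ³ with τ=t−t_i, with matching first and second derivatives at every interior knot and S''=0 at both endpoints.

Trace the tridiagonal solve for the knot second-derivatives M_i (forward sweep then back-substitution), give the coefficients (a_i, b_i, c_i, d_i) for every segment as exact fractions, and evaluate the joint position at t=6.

  seg 0: a=4 b=-1113/256 c=0 d=601/1024
  seg 1: a=0 b=345/128 c=1803/512 d=-1853/1024
  seg 2: a=5 b=-1263/256 c=-939/128 d=1093/256
  seg 3: a=-3 b=-435/64 c=1401/256 d=-467/512
S(6) = -2681/512

Δ: Δ0=-2, Δ1=5/2, Δ2=-8, Δ3=1/2
row 1: diag=8, rhs=27; c'=1/4, d'=27/8
row 2: denom=6−2·1/4=11/2; d'=(-63−2·27/8)/(11/2)=-279/22
row 3: denom=6−1·2/11=64/11; d'=(51−1·-279/22)/(64/11)=1401/128
back: M3=1401/128
back: M2=-279/22−2/11·1401/128=-939/64
back: M1=27/8−1/4·-939/64=1803/256
M: M0=0, M1=1803/256, M2=-939/64, M3=1401/128, M4=0
seg 0: a=4, c=M0/2=0, d=(M1−M0)/(6·2)=601/1024, b=Δ0−h0·(2M0+M1)/6=-1113/256
seg 1: a=0, c=M1/2=1803/512, d=(M2−M1)/(6·2)=-1853/1024, b=Δ1−h1·(2M1+M2)/6=345/128
seg 2: a=5, c=M2/2=-939/128, d=(M3−M2)/(6·1)=1093/256, b=Δ2−h2·(2M2+M3)/6=-1263/256
seg 3: a=-3, c=M3/2=1401/256, d=(M4−M3)/(6·2)=-467/512, b=Δ3−h3·(2M3+M4)/6=-435/64
t_q=6 → seg 3, τ=1; S=-3+-435/64·τ+1401/256·τ²+-467/512·τ³=-2681/512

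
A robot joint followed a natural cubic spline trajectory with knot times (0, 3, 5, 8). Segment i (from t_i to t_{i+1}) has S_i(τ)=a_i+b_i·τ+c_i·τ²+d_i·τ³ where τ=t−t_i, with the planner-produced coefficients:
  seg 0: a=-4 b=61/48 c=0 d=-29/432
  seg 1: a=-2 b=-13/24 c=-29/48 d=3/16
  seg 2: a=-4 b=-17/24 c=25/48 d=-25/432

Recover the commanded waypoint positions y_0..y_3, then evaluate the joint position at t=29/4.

y_0=-4 y_1=-2 y_2=-4 y_3=-3
S(29/4) = -3703/1024

y_0 = S_0(0) = a_0 = -4
y_1 = S_1(0) = a_1 = -2
y_2 = S_2(0) = a_2 = -4
y_3 = S_2(3) = -3
t_q=29/4 is in segment 2 (τ=9/4); S_2(τ)=-3703/1024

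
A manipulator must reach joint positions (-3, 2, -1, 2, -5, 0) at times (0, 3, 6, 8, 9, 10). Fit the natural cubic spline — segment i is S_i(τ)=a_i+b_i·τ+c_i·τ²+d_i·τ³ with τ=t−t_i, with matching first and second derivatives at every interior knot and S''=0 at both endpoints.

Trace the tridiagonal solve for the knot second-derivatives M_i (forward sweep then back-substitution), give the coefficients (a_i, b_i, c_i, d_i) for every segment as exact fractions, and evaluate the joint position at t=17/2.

Δ: Δ0=5/3, Δ1=-1, Δ2=3/2, Δ3=-7, Δ4=5
row 1: diag=12, rhs=-16; c'=1/4, d'=-4/3
row 2: denom=10−3·1/4=37/4; d'=(15−3·-4/3)/(37/4)=76/37
row 3: denom=6−2·8/37=206/37; d'=(-51−2·76/37)/(206/37)=-2039/206
row 4: denom=4−1·37/206=787/206; d'=(72−1·-2039/206)/(787/206)=16871/787
back: M4=16871/787
back: M3=-2039/206−37/206·16871/787=-10820/787
back: M2=76/37−8/37·-10820/787=3956/787
back: M1=-4/3−1/4·3956/787=-6115/2361
M: M0=0, M1=-6115/2361, M2=3956/787, M3=-10820/787, M4=16871/787, M5=0
seg 0: a=-3, c=M0/2=0, d=(M1−M0)/(6·3)=-6115/42498, b=Δ0−h0·(2M0+M1)/6=13985/4722
seg 1: a=2, c=M1/2=-6115/4722, d=(M2−M1)/(6·3)=17983/42498, b=Δ1−h1·(2M1+M2)/6=-2180/2361
seg 2: a=-1, c=M2/2=1978/787, d=(M3−M2)/(6·2)=-3694/2361, b=Δ2−h2·(2M2+M3)/6=12899/4722
seg 3: a=2, c=M3/2=-5410/787, d=(M4−M3)/(6·1)=27691/4722, b=Δ3−h3·(2M3+M4)/6=-28285/4722
seg 4: a=-5, c=M4/2=16871/1574, d=(M5−M4)/(6·1)=-16871/4722, b=Δ4−h4·(2M4+M5)/6=-5066/2361
t_q=17/2 → seg 3, τ=1/2; S=2+-28285/4722·τ+-5410/787·τ²+27691/4722·τ³=-24939/12592

  seg 0: a=-3 b=13985/4722 c=0 d=-6115/42498
  seg 1: a=2 b=-2180/2361 c=-6115/4722 d=17983/42498
  seg 2: a=-1 b=12899/4722 c=1978/787 d=-3694/2361
  seg 3: a=2 b=-28285/4722 c=-5410/787 d=27691/4722
  seg 4: a=-5 b=-5066/2361 c=16871/1574 d=-16871/4722
S(17/2) = -24939/12592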